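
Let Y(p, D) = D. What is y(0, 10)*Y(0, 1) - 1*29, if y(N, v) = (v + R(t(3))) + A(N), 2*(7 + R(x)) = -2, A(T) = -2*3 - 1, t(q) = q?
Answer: -34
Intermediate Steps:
A(T) = -7 (A(T) = -6 - 1 = -7)
R(x) = -8 (R(x) = -7 + (½)*(-2) = -7 - 1 = -8)
y(N, v) = -15 + v (y(N, v) = (v - 8) - 7 = (-8 + v) - 7 = -15 + v)
y(0, 10)*Y(0, 1) - 1*29 = (-15 + 10)*1 - 1*29 = -5*1 - 29 = -5 - 29 = -34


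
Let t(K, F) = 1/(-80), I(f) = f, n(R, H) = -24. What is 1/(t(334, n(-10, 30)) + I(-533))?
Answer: -80/42641 ≈ -0.0018761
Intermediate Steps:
t(K, F) = -1/80
1/(t(334, n(-10, 30)) + I(-533)) = 1/(-1/80 - 533) = 1/(-42641/80) = -80/42641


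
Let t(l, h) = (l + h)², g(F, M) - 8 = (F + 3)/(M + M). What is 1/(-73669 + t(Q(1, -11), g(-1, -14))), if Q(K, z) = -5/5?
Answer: -196/14429715 ≈ -1.3583e-5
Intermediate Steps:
Q(K, z) = -1 (Q(K, z) = -5*⅕ = -1)
g(F, M) = 8 + (3 + F)/(2*M) (g(F, M) = 8 + (F + 3)/(M + M) = 8 + (3 + F)/((2*M)) = 8 + (3 + F)*(1/(2*M)) = 8 + (3 + F)/(2*M))
t(l, h) = (h + l)²
1/(-73669 + t(Q(1, -11), g(-1, -14))) = 1/(-73669 + ((½)*(3 - 1 + 16*(-14))/(-14) - 1)²) = 1/(-73669 + ((½)*(-1/14)*(3 - 1 - 224) - 1)²) = 1/(-73669 + ((½)*(-1/14)*(-222) - 1)²) = 1/(-73669 + (111/14 - 1)²) = 1/(-73669 + (97/14)²) = 1/(-73669 + 9409/196) = 1/(-14429715/196) = -196/14429715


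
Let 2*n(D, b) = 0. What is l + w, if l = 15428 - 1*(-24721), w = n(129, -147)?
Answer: 40149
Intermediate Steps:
n(D, b) = 0 (n(D, b) = (1/2)*0 = 0)
w = 0
l = 40149 (l = 15428 + 24721 = 40149)
l + w = 40149 + 0 = 40149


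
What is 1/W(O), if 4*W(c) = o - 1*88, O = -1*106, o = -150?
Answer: -2/119 ≈ -0.016807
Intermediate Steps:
O = -106
W(c) = -119/2 (W(c) = (-150 - 1*88)/4 = (-150 - 88)/4 = (¼)*(-238) = -119/2)
1/W(O) = 1/(-119/2) = -2/119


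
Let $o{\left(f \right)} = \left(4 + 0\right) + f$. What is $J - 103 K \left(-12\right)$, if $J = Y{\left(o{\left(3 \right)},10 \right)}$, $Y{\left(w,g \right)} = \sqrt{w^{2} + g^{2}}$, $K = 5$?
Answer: $6180 + \sqrt{149} \approx 6192.2$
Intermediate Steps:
$o{\left(f \right)} = 4 + f$
$Y{\left(w,g \right)} = \sqrt{g^{2} + w^{2}}$
$J = \sqrt{149}$ ($J = \sqrt{10^{2} + \left(4 + 3\right)^{2}} = \sqrt{100 + 7^{2}} = \sqrt{100 + 49} = \sqrt{149} \approx 12.207$)
$J - 103 K \left(-12\right) = \sqrt{149} - 103 \cdot 5 \left(-12\right) = \sqrt{149} - -6180 = \sqrt{149} + 6180 = 6180 + \sqrt{149}$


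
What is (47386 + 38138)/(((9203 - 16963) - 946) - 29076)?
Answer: -14254/6297 ≈ -2.2636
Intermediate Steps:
(47386 + 38138)/(((9203 - 16963) - 946) - 29076) = 85524/((-7760 - 946) - 29076) = 85524/(-8706 - 29076) = 85524/(-37782) = 85524*(-1/37782) = -14254/6297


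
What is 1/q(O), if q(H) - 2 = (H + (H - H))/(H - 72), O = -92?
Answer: 41/105 ≈ 0.39048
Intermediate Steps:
q(H) = 2 + H/(-72 + H) (q(H) = 2 + (H + (H - H))/(H - 72) = 2 + (H + 0)/(-72 + H) = 2 + H/(-72 + H))
1/q(O) = 1/(3*(-48 - 92)/(-72 - 92)) = 1/(3*(-140)/(-164)) = 1/(3*(-1/164)*(-140)) = 1/(105/41) = 41/105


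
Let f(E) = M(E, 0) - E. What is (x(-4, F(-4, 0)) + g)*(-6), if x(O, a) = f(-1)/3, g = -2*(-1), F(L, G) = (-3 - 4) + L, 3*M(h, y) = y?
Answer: -14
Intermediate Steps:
M(h, y) = y/3
f(E) = -E (f(E) = (⅓)*0 - E = 0 - E = -E)
F(L, G) = -7 + L
g = 2
x(O, a) = ⅓ (x(O, a) = -1*(-1)/3 = 1*(⅓) = ⅓)
(x(-4, F(-4, 0)) + g)*(-6) = (⅓ + 2)*(-6) = (7/3)*(-6) = -14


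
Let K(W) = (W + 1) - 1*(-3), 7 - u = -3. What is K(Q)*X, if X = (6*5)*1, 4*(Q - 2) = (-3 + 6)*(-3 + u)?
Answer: 675/2 ≈ 337.50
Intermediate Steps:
u = 10 (u = 7 - 1*(-3) = 7 + 3 = 10)
Q = 29/4 (Q = 2 + ((-3 + 6)*(-3 + 10))/4 = 2 + (3*7)/4 = 2 + (¼)*21 = 2 + 21/4 = 29/4 ≈ 7.2500)
K(W) = 4 + W (K(W) = (1 + W) + 3 = 4 + W)
X = 30 (X = 30*1 = 30)
K(Q)*X = (4 + 29/4)*30 = (45/4)*30 = 675/2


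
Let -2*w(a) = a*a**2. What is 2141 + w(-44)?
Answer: 44733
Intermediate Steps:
w(a) = -a**3/2 (w(a) = -a*a**2/2 = -a**3/2)
2141 + w(-44) = 2141 - 1/2*(-44)**3 = 2141 - 1/2*(-85184) = 2141 + 42592 = 44733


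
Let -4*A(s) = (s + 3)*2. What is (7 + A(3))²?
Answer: 16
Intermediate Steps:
A(s) = -3/2 - s/2 (A(s) = -(s + 3)*2/4 = -(3 + s)*2/4 = -(6 + 2*s)/4 = -3/2 - s/2)
(7 + A(3))² = (7 + (-3/2 - ½*3))² = (7 + (-3/2 - 3/2))² = (7 - 3)² = 4² = 16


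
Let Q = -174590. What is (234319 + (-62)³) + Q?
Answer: -178599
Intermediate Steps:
(234319 + (-62)³) + Q = (234319 + (-62)³) - 174590 = (234319 - 238328) - 174590 = -4009 - 174590 = -178599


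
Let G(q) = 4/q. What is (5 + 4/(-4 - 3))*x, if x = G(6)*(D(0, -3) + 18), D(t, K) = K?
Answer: 310/7 ≈ 44.286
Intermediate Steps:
x = 10 (x = (4/6)*(-3 + 18) = (4*(1/6))*15 = (2/3)*15 = 10)
(5 + 4/(-4 - 3))*x = (5 + 4/(-4 - 3))*10 = (5 + 4/(-7))*10 = (5 + 4*(-1/7))*10 = (5 - 4/7)*10 = (31/7)*10 = 310/7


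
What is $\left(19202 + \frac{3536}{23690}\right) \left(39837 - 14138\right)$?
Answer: $\frac{5845223621142}{11845} \approx 4.9348 \cdot 10^{8}$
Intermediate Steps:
$\left(19202 + \frac{3536}{23690}\right) \left(39837 - 14138\right) = \left(19202 + 3536 \cdot \frac{1}{23690}\right) 25699 = \left(19202 + \frac{1768}{11845}\right) 25699 = \frac{227449458}{11845} \cdot 25699 = \frac{5845223621142}{11845}$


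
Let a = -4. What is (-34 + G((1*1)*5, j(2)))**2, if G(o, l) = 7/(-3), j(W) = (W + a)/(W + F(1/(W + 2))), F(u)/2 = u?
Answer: 11881/9 ≈ 1320.1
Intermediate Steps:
F(u) = 2*u
j(W) = (-4 + W)/(W + 2/(2 + W)) (j(W) = (W - 4)/(W + 2/(W + 2)) = (-4 + W)/(W + 2/(2 + W)))
G(o, l) = -7/3 (G(o, l) = 7*(-1/3) = -7/3)
(-34 + G((1*1)*5, j(2)))**2 = (-34 - 7/3)**2 = (-109/3)**2 = 11881/9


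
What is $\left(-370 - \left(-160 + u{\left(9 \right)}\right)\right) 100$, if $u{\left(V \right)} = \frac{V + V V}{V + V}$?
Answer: $-21500$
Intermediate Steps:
$u{\left(V \right)} = \frac{V + V^{2}}{2 V}$
$\left(-370 - \left(-160 + u{\left(9 \right)}\right)\right) 100 = \left(-370 + \left(160 - \left(\frac{1}{2} + \frac{1}{2} \cdot 9\right)\right)\right) 100 = \left(-370 + \left(160 - \left(\frac{1}{2} + \frac{9}{2}\right)\right)\right) 100 = \left(-370 + \left(160 - 5\right)\right) 100 = \left(-370 + 155\right) 100 = \left(-215\right) 100 = -21500$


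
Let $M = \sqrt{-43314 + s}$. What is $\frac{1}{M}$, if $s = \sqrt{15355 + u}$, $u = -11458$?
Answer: $- \frac{i \sqrt{3}}{3 \sqrt{14438 - \sqrt{433}}} \approx - 0.0048084 i$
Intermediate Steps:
$s = 3 \sqrt{433}$ ($s = \sqrt{15355 - 11458} = \sqrt{3897} = 3 \sqrt{433} \approx 62.426$)
$M = \sqrt{-43314 + 3 \sqrt{433}} \approx 207.97 i$
$\frac{1}{M} = \frac{1}{\sqrt{-43314 + 3 \sqrt{433}}}$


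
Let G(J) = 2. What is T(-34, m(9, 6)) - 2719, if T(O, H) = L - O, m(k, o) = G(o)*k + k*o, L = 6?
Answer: -2679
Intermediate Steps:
m(k, o) = 2*k + k*o
T(O, H) = 6 - O
T(-34, m(9, 6)) - 2719 = (6 - 1*(-34)) - 2719 = (6 + 34) - 2719 = 40 - 2719 = -2679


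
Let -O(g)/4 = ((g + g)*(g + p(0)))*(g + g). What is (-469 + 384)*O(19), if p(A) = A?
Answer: 9328240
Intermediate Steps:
O(g) = -16*g³ (O(g) = -4*(g + g)*(g + 0)*(g + g) = -4*(2*g)*g*2*g = -4*2*g²*2*g = -16*g³)
(-469 + 384)*O(19) = (-469 + 384)*(-16*19³) = -(-1360)*6859 = -85*(-109744) = 9328240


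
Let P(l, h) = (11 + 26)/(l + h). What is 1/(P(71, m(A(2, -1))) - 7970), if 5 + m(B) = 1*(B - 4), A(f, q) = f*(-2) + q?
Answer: -57/454253 ≈ -0.00012548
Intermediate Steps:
A(f, q) = q - 2*f (A(f, q) = -2*f + q = q - 2*f)
m(B) = -9 + B (m(B) = -5 + 1*(B - 4) = -5 + 1*(-4 + B) = -5 + (-4 + B) = -9 + B)
P(l, h) = 37/(h + l)
1/(P(71, m(A(2, -1))) - 7970) = 1/(37/((-9 + (-1 - 2*2)) + 71) - 7970) = 1/(37/((-9 + (-1 - 4)) + 71) - 7970) = 1/(37/((-9 - 5) + 71) - 7970) = 1/(37/(-14 + 71) - 7970) = 1/(37/57 - 7970) = 1/(-454253/57) = -57/454253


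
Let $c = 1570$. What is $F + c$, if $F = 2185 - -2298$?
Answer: $6053$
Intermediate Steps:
$F = 4483$ ($F = 2185 + 2298 = 4483$)
$F + c = 4483 + 1570 = 6053$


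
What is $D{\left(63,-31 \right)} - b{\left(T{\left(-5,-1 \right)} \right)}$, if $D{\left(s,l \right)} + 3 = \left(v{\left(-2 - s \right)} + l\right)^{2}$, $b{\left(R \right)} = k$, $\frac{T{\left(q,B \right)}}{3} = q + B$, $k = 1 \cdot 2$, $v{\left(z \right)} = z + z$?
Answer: $25916$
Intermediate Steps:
$v{\left(z \right)} = 2 z$
$k = 2$
$T{\left(q,B \right)} = 3 B + 3 q$ ($T{\left(q,B \right)} = 3 \left(q + B\right) = 3 \left(B + q\right) = 3 B + 3 q$)
$b{\left(R \right)} = 2$
$D{\left(s,l \right)} = -3 + \left(-4 + l - 2 s\right)^{2}$ ($D{\left(s,l \right)} = -3 + \left(2 \left(-2 - s\right) + l\right)^{2} = -3 + \left(\left(-4 - 2 s\right) + l\right)^{2} = -3 + \left(-4 + l - 2 s\right)^{2}$)
$D{\left(63,-31 \right)} - b{\left(T{\left(-5,-1 \right)} \right)} = \left(-3 + \left(-4 - 31 - 126\right)^{2}\right) - 2 = \left(-3 + \left(-161\right)^{2}\right) - 2 = \left(-3 + 25921\right) - 2 = 25918 - 2 = 25916$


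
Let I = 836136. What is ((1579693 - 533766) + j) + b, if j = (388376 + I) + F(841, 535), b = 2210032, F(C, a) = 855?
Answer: 4481326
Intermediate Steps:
j = 1225367 (j = (388376 + 836136) + 855 = 1224512 + 855 = 1225367)
((1579693 - 533766) + j) + b = ((1579693 - 533766) + 1225367) + 2210032 = (1045927 + 1225367) + 2210032 = 2271294 + 2210032 = 4481326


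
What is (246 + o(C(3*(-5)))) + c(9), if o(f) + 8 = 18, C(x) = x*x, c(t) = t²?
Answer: 337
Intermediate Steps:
C(x) = x²
o(f) = 10 (o(f) = -8 + 18 = 10)
(246 + o(C(3*(-5)))) + c(9) = (246 + 10) + 9² = 256 + 81 = 337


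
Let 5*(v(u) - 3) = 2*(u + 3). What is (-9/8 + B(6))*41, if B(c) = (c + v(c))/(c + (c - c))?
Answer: 1599/40 ≈ 39.975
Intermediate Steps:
v(u) = 21/5 + 2*u/5 (v(u) = 3 + (2*(u + 3))/5 = 3 + (2*(3 + u))/5 = 3 + (6 + 2*u)/5 = 3 + (6/5 + 2*u/5) = 21/5 + 2*u/5)
B(c) = (21/5 + 7*c/5)/c (B(c) = (c + (21/5 + 2*c/5))/(c + (c - c)) = (21/5 + 7*c/5)/(c + 0) = (21/5 + 7*c/5)/c)
(-9/8 + B(6))*41 = (-9/8 + (7/5)*(3 + 6)/6)*41 = (-9/8 + (7/5)*(⅙)*9)*41 = (-3*3/8 + 21/10)*41 = (-9/8 + 21/10)*41 = (39/40)*41 = 1599/40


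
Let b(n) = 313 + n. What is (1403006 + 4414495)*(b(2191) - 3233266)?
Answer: -18794961165762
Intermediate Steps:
(1403006 + 4414495)*(b(2191) - 3233266) = (1403006 + 4414495)*((313 + 2191) - 3233266) = 5817501*(2504 - 3233266) = 5817501*(-3230762) = -18794961165762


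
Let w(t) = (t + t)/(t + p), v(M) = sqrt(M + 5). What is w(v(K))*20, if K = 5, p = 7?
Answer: -400/39 + 280*sqrt(10)/39 ≈ 12.447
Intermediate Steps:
v(M) = sqrt(5 + M)
w(t) = 2*t/(7 + t) (w(t) = (t + t)/(t + 7) = (2*t)/(7 + t) = 2*t/(7 + t))
w(v(K))*20 = (2*sqrt(5 + 5)/(7 + sqrt(5 + 5)))*20 = (2*sqrt(10)/(7 + sqrt(10)))*20 = 40*sqrt(10)/(7 + sqrt(10))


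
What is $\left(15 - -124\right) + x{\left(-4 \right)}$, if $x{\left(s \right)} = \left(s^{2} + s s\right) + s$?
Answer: $167$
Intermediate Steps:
$x{\left(s \right)} = s + 2 s^{2}$ ($x{\left(s \right)} = \left(s^{2} + s^{2}\right) + s = 2 s^{2} + s = s + 2 s^{2}$)
$\left(15 - -124\right) + x{\left(-4 \right)} = \left(15 - -124\right) - 4 \left(1 + 2 \left(-4\right)\right) = \left(15 + 124\right) - 4 \left(1 - 8\right) = 139 - -28 = 139 + 28 = 167$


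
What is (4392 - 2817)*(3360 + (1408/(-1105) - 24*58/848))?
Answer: 61931406915/11713 ≈ 5.2874e+6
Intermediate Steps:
(4392 - 2817)*(3360 + (1408/(-1105) - 24*58/848)) = 1575*(3360 + (1408*(-1/1105) - 1392*1/848)) = 1575*(3360 + (-1408/1105 - 87/53)) = 1575*(3360 - 170759/58565) = 1575*(196607641/58565) = 61931406915/11713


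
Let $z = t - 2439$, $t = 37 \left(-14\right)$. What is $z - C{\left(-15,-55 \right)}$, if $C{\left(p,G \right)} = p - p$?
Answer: $-2957$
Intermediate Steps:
$t = -518$
$C{\left(p,G \right)} = 0$
$z = -2957$ ($z = -518 - 2439 = -2957$)
$z - C{\left(-15,-55 \right)} = -2957 - 0 = -2957 + 0 = -2957$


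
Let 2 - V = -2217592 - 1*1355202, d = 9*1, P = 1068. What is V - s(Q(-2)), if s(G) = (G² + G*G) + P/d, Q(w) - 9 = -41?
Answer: 10711888/3 ≈ 3.5706e+6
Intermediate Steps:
Q(w) = -32 (Q(w) = 9 - 41 = -32)
d = 9
V = 3572796 (V = 2 - (-2217592 - 1*1355202) = 2 - (-2217592 - 1355202) = 2 - 1*(-3572794) = 2 + 3572794 = 3572796)
s(G) = 356/3 + 2*G² (s(G) = (G² + G*G) + 1068/9 = (G² + G²) + 1068*(⅑) = 2*G² + 356/3 = 356/3 + 2*G²)
V - s(Q(-2)) = 3572796 - (356/3 + 2*(-32)²) = 3572796 - (356/3 + 2*1024) = 3572796 - (356/3 + 2048) = 3572796 - 1*6500/3 = 3572796 - 6500/3 = 10711888/3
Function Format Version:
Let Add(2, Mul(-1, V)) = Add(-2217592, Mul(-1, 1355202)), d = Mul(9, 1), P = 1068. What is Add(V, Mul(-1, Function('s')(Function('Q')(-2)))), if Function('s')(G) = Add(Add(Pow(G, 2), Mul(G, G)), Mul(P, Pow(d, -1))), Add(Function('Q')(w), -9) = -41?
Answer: Rational(10711888, 3) ≈ 3.5706e+6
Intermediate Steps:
Function('Q')(w) = -32 (Function('Q')(w) = Add(9, -41) = -32)
d = 9
V = 3572796 (V = Add(2, Mul(-1, Add(-2217592, Mul(-1, 1355202)))) = Add(2, Mul(-1, Add(-2217592, -1355202))) = Add(2, Mul(-1, -3572794)) = Add(2, 3572794) = 3572796)
Function('s')(G) = Add(Rational(356, 3), Mul(2, Pow(G, 2))) (Function('s')(G) = Add(Add(Pow(G, 2), Mul(G, G)), Mul(1068, Pow(9, -1))) = Add(Add(Pow(G, 2), Pow(G, 2)), Mul(1068, Rational(1, 9))) = Add(Mul(2, Pow(G, 2)), Rational(356, 3)) = Add(Rational(356, 3), Mul(2, Pow(G, 2))))
Add(V, Mul(-1, Function('s')(Function('Q')(-2)))) = Add(3572796, Mul(-1, Add(Rational(356, 3), Mul(2, Pow(-32, 2))))) = Add(3572796, Mul(-1, Add(Rational(356, 3), Mul(2, 1024)))) = Add(3572796, Mul(-1, Add(Rational(356, 3), 2048))) = Add(3572796, Mul(-1, Rational(6500, 3))) = Add(3572796, Rational(-6500, 3)) = Rational(10711888, 3)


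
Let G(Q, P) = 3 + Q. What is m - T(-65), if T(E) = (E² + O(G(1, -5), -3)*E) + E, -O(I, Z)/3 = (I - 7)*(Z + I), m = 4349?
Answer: 774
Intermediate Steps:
O(I, Z) = -3*(-7 + I)*(I + Z) (O(I, Z) = -3*(I - 7)*(Z + I) = -3*(-7 + I)*(I + Z))
T(E) = E² + 10*E (T(E) = (E² + (-3*(3 + 1)² + 21*(3 + 1) + 21*(-3) - 3*(3 + 1)*(-3))*E) + E = (E² + (-3*4² + 21*4 - 63 - 3*4*(-3))*E) + E = (E² + (-3*16 + 84 - 63 + 36)*E) + E = (E² + (-48 + 84 - 63 + 36)*E) + E = (E² + 9*E) + E = E² + 10*E)
m - T(-65) = 4349 - (-65)*(10 - 65) = 4349 - (-65)*(-55) = 4349 - 1*3575 = 4349 - 3575 = 774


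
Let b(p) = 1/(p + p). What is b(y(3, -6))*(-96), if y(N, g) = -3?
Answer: 16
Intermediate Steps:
b(p) = 1/(2*p)
b(y(3, -6))*(-96) = ((½)/(-3))*(-96) = ((½)*(-⅓))*(-96) = -⅙*(-96) = 16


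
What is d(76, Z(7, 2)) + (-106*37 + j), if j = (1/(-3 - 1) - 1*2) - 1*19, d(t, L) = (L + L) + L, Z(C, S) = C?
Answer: -15689/4 ≈ -3922.3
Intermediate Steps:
d(t, L) = 3*L (d(t, L) = 2*L + L = 3*L)
j = -85/4 (j = (1/(-4) - 2) - 19 = (-1/4 - 2) - 19 = -9/4 - 19 = -85/4 ≈ -21.250)
d(76, Z(7, 2)) + (-106*37 + j) = 3*7 + (-106*37 - 85/4) = 21 + (-3922 - 85/4) = 21 - 15773/4 = -15689/4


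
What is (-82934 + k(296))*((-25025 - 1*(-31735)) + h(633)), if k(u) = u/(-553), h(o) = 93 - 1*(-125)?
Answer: -317737464544/553 ≈ -5.7457e+8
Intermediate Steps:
h(o) = 218 (h(o) = 93 + 125 = 218)
k(u) = -u/553 (k(u) = u*(-1/553) = -u/553)
(-82934 + k(296))*((-25025 - 1*(-31735)) + h(633)) = (-82934 - 1/553*296)*((-25025 - 1*(-31735)) + 218) = (-82934 - 296/553)*((-25025 + 31735) + 218) = -45862798*(6710 + 218)/553 = -45862798/553*6928 = -317737464544/553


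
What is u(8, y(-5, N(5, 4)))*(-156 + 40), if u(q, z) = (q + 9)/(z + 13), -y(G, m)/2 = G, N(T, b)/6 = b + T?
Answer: -1972/23 ≈ -85.739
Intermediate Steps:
N(T, b) = 6*T + 6*b (N(T, b) = 6*(b + T) = 6*(T + b) = 6*T + 6*b)
y(G, m) = -2*G
u(q, z) = (9 + q)/(13 + z)
u(8, y(-5, N(5, 4)))*(-156 + 40) = ((9 + 8)/(13 - 2*(-5)))*(-156 + 40) = (17/(13 + 10))*(-116) = (17/23)*(-116) = -1972/23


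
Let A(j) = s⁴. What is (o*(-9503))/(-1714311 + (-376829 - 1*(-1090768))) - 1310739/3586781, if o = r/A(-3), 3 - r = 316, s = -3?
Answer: -116878015478407/290637337885092 ≈ -0.40214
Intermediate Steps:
r = -313 (r = 3 - 1*316 = 3 - 316 = -313)
A(j) = 81 (A(j) = (-3)⁴ = 81)
o = -313/81 ≈ -3.8642
(o*(-9503))/(-1714311 + (-376829 - 1*(-1090768))) - 1310739/3586781 = (-313/81*(-9503))/(-1714311 + (-376829 - 1*(-1090768))) - 1310739/3586781 = 2974439/(81*(-1714311 + (-376829 + 1090768))) - 1310739*1/3586781 = 2974439/(81*(-1714311 + 713939)) - 1310739/3586781 = (2974439/81)/(-1000372) - 1310739/3586781 = (2974439/81)*(-1/1000372) - 1310739/3586781 = -2974439/81030132 - 1310739/3586781 = -116878015478407/290637337885092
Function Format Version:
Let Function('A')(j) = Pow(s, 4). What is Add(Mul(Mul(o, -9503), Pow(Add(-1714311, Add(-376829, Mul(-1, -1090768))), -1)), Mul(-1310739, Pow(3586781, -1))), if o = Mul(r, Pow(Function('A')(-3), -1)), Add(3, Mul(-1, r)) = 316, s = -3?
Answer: Rational(-116878015478407, 290637337885092) ≈ -0.40214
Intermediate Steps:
r = -313 (r = Add(3, Mul(-1, 316)) = Add(3, -316) = -313)
Function('A')(j) = 81 (Function('A')(j) = Pow(-3, 4) = 81)
o = Rational(-313, 81) (o = Mul(-313, Pow(81, -1)) = Mul(-313, Rational(1, 81)) = Rational(-313, 81) ≈ -3.8642)
Add(Mul(Mul(o, -9503), Pow(Add(-1714311, Add(-376829, Mul(-1, -1090768))), -1)), Mul(-1310739, Pow(3586781, -1))) = Add(Mul(Mul(Rational(-313, 81), -9503), Pow(Add(-1714311, Add(-376829, Mul(-1, -1090768))), -1)), Mul(-1310739, Pow(3586781, -1))) = Add(Mul(Rational(2974439, 81), Pow(Add(-1714311, Add(-376829, 1090768)), -1)), Mul(-1310739, Rational(1, 3586781))) = Add(Mul(Rational(2974439, 81), Pow(Add(-1714311, 713939), -1)), Rational(-1310739, 3586781)) = Add(Mul(Rational(2974439, 81), Pow(-1000372, -1)), Rational(-1310739, 3586781)) = Add(Mul(Rational(2974439, 81), Rational(-1, 1000372)), Rational(-1310739, 3586781)) = Add(Rational(-2974439, 81030132), Rational(-1310739, 3586781)) = Rational(-116878015478407, 290637337885092)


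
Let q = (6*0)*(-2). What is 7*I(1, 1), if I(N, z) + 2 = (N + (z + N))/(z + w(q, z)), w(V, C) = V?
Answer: 7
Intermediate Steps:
q = 0 (q = 0*(-2) = 0)
I(N, z) = -2 + (z + 2*N)/z (I(N, z) = -2 + (N + (z + N))/(z + 0) = -2 + (N + (N + z))/z = -2 + (z + 2*N)/z)
7*I(1, 1) = 7*((-1*1 + 2*1)/1) = 7*(1*(-1 + 2)) = 7*(1*1) = 7*1 = 7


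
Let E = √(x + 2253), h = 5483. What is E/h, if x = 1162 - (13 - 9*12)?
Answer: 3*√390/5483 ≈ 0.010805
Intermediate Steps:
x = 1257 (x = 1162 - (13 - 108) = 1162 - 1*(-95) = 1162 + 95 = 1257)
E = 3*√390 (E = √(1257 + 2253) = √3510 = 3*√390 ≈ 59.245)
E/h = (3*√390)/5483 = (3*√390)*(1/5483) = 3*√390/5483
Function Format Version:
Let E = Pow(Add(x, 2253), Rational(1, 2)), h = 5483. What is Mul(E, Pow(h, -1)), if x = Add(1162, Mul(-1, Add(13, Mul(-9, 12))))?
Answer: Mul(Rational(3, 5483), Pow(390, Rational(1, 2))) ≈ 0.010805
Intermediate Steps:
x = 1257 (x = Add(1162, Mul(-1, Add(13, -108))) = Add(1162, Mul(-1, -95)) = Add(1162, 95) = 1257)
E = Mul(3, Pow(390, Rational(1, 2))) (E = Pow(Add(1257, 2253), Rational(1, 2)) = Pow(3510, Rational(1, 2)) = Mul(3, Pow(390, Rational(1, 2))) ≈ 59.245)
Mul(E, Pow(h, -1)) = Mul(Mul(3, Pow(390, Rational(1, 2))), Pow(5483, -1)) = Mul(Mul(3, Pow(390, Rational(1, 2))), Rational(1, 5483)) = Mul(Rational(3, 5483), Pow(390, Rational(1, 2)))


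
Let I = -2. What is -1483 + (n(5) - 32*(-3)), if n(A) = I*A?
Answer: -1397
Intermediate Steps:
n(A) = -2*A
-1483 + (n(5) - 32*(-3)) = -1483 + (-2*5 - 32*(-3)) = -1483 + (-10 + 96) = -1483 + 86 = -1397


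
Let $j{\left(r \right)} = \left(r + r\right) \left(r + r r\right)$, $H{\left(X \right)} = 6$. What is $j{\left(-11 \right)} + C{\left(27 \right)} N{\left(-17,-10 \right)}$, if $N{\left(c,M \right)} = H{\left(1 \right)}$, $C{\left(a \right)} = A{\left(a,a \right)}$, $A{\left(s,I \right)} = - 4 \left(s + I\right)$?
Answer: $-3716$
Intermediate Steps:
$A{\left(s,I \right)} = - 4 I - 4 s$ ($A{\left(s,I \right)} = - 4 \left(I + s\right) = - 4 I - 4 s$)
$C{\left(a \right)} = - 8 a$ ($C{\left(a \right)} = - 4 a - 4 a = - 8 a$)
$j{\left(r \right)} = 2 r \left(r + r^{2}\right)$
$N{\left(c,M \right)} = 6$
$j{\left(-11 \right)} + C{\left(27 \right)} N{\left(-17,-10 \right)} = 2 \left(-11\right)^{2} \left(1 - 11\right) + \left(-8\right) 27 \cdot 6 = 2 \cdot 121 \left(-10\right) - 1296 = -2420 - 1296 = -3716$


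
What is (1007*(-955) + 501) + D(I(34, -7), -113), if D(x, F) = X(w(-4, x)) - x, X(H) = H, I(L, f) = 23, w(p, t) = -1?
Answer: -961208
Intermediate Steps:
D(x, F) = -1 - x
(1007*(-955) + 501) + D(I(34, -7), -113) = (1007*(-955) + 501) + (-1 - 1*23) = (-961685 + 501) + (-1 - 23) = -961184 - 24 = -961208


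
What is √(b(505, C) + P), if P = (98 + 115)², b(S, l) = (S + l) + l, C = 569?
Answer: 2*√11753 ≈ 216.82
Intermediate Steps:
b(S, l) = S + 2*l
P = 45369 (P = 213² = 45369)
√(b(505, C) + P) = √((505 + 2*569) + 45369) = √((505 + 1138) + 45369) = √(1643 + 45369) = √47012 = 2*√11753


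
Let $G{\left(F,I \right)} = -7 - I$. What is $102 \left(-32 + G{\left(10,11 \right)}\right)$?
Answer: $-5100$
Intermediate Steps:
$102 \left(-32 + G{\left(10,11 \right)}\right) = 102 \left(-32 - 18\right) = 102 \left(-50\right) = -5100$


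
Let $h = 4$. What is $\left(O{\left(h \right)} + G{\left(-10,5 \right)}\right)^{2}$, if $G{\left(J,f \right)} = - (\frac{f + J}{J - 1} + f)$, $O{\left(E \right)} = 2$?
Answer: $\frac{1444}{121} \approx 11.934$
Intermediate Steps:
$G{\left(J,f \right)} = - f - \frac{J + f}{-1 + J}$ ($G{\left(J,f \right)} = - (\frac{J + f}{-1 + J} + f) = - (f + \frac{J + f}{-1 + J}) = - f - \frac{J + f}{-1 + J}$)
$\left(O{\left(h \right)} + G{\left(-10,5 \right)}\right)^{2} = \left(2 - - \frac{10 \left(1 + 5\right)}{-1 - 10}\right)^{2} = \left(2 - \left(-10\right) \frac{1}{-11} \cdot 6\right)^{2} = \left(2 - \left(-10\right) \left(- \frac{1}{11}\right) 6\right)^{2} = \left(2 - \frac{60}{11}\right)^{2} = \left(- \frac{38}{11}\right)^{2} = \frac{1444}{121}$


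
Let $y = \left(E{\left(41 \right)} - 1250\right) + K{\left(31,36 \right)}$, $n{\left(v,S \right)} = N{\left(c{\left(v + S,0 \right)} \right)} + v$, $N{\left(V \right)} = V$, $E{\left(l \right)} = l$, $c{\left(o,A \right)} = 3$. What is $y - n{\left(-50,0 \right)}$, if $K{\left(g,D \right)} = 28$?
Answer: $-1134$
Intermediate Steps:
$n{\left(v,S \right)} = 3 + v$
$y = -1181$ ($y = \left(41 - 1250\right) + 28 = -1209 + 28 = -1181$)
$y - n{\left(-50,0 \right)} = -1181 - \left(3 - 50\right) = -1181 - -47 = -1181 + 47 = -1134$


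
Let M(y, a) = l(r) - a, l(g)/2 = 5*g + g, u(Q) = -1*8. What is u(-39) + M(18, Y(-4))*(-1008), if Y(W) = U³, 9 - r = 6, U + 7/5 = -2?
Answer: -9489304/125 ≈ -75914.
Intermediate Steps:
U = -17/5 (U = -7/5 - 2 = -17/5 ≈ -3.4000)
r = 3 (r = 9 - 1*6 = 9 - 6 = 3)
u(Q) = -8
Y(W) = -4913/125 (Y(W) = (-17/5)³ = -4913/125)
l(g) = 12*g (l(g) = 2*(5*g + g) = 2*(6*g) = 12*g)
M(y, a) = 36 - a (M(y, a) = 12*3 - a = 36 - a)
u(-39) + M(18, Y(-4))*(-1008) = -8 + (36 - 1*(-4913/125))*(-1008) = -8 + (36 + 4913/125)*(-1008) = -8 + (9413/125)*(-1008) = -8 - 9488304/125 = -9489304/125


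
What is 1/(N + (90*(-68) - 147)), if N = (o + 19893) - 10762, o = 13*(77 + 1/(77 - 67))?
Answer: 10/38663 ≈ 0.00025865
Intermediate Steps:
o = 10023/10 (o = 13*(77 + 1/10) = 13*(77 + ⅒) = 13*(771/10) = 10023/10 ≈ 1002.3)
N = 101333/10 (N = (10023/10 + 19893) - 10762 = 208953/10 - 10762 = 101333/10 ≈ 10133.)
1/(N + (90*(-68) - 147)) = 1/(101333/10 + (90*(-68) - 147)) = 1/(101333/10 + (-6120 - 147)) = 1/(101333/10 - 6267) = 1/(38663/10) = 10/38663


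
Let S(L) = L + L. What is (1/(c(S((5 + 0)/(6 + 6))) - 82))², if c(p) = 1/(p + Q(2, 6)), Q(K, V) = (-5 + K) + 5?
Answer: 289/1926544 ≈ 0.00015001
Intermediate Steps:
S(L) = 2*L
Q(K, V) = K
c(p) = 1/(2 + p) (c(p) = 1/(p + 2) = 1/(2 + p))
(1/(c(S((5 + 0)/(6 + 6))) - 82))² = (1/(1/(2 + 2*((5 + 0)/(6 + 6))) - 82))² = (1/(1/(2 + 2*(5/12)) - 82))² = (1/(1/(2 + ⅚) - 82))² = (1/(1/(17/6) - 82))² = (1/(6/17 - 82))² = (1/(-1388/17))² = (-17/1388)² = 289/1926544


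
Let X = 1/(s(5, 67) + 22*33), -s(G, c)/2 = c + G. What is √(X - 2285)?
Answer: I*√773983758/582 ≈ 47.802*I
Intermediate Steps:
s(G, c) = -2*G - 2*c (s(G, c) = -2*(c + G) = -2*(G + c) = -2*G - 2*c)
X = 1/582 (X = 1/((-2*5 - 2*67) + 22*33) = 1/((-10 - 134) + 726) = 1/(-144 + 726) = 1/582 ≈ 0.0017182)
√(X - 2285) = √(1/582 - 2285) = √(-1329869/582) = I*√773983758/582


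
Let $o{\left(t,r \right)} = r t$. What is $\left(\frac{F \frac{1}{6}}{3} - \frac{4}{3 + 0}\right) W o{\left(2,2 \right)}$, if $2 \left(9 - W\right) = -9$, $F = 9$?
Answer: $-45$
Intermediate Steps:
$W = \frac{27}{2}$ ($W = 9 - - \frac{9}{2} = 9 + \frac{9}{2} = \frac{27}{2} \approx 13.5$)
$\left(\frac{F \frac{1}{6}}{3} - \frac{4}{3 + 0}\right) W o{\left(2,2 \right)} = \left(\frac{9 \cdot \frac{1}{6}}{3} - \frac{4}{3 + 0}\right) \frac{27}{2} \cdot 2 \cdot 2 = \left(9 \cdot \frac{1}{6} \cdot \frac{1}{3} - \frac{4}{3}\right) \frac{27}{2} \cdot 4 = \left(\frac{3}{2} \cdot \frac{1}{3} - \frac{4}{3}\right) \frac{27}{2} \cdot 4 = \left(\frac{1}{2} - \frac{4}{3}\right) \frac{27}{2} \cdot 4 = \left(- \frac{5}{6}\right) \frac{27}{2} \cdot 4 = \left(- \frac{45}{4}\right) 4 = -45$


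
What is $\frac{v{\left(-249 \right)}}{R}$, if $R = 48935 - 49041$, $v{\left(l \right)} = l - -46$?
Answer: $\frac{203}{106} \approx 1.9151$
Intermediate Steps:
$v{\left(l \right)} = 46 + l$ ($v{\left(l \right)} = l + 46 = 46 + l$)
$R = -106$
$\frac{v{\left(-249 \right)}}{R} = \frac{46 - 249}{-106} = \left(-203\right) \left(- \frac{1}{106}\right) = \frac{203}{106}$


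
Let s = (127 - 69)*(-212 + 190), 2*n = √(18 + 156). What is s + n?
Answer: -1276 + √174/2 ≈ -1269.4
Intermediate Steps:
n = √174/2 (n = √(18 + 156)/2 = √174/2 ≈ 6.5955)
s = -1276 (s = 58*(-22) = -1276)
s + n = -1276 + √174/2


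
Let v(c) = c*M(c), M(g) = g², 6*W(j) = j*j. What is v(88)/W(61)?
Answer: 4088832/3721 ≈ 1098.9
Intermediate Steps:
W(j) = j²/6 (W(j) = (j*j)/6 = j²/6)
v(c) = c³ (v(c) = c*c² = c³)
v(88)/W(61) = 88³/(((⅙)*61²)) = 681472/(((⅙)*3721)) = 681472/(3721/6) = 681472*(6/3721) = 4088832/3721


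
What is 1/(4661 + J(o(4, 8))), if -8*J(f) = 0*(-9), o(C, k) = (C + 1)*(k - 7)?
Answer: 1/4661 ≈ 0.00021455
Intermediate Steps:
o(C, k) = (1 + C)*(-7 + k)
J(f) = 0 (J(f) = -0*(-9) = -⅛*0 = 0)
1/(4661 + J(o(4, 8))) = 1/(4661 + 0) = 1/4661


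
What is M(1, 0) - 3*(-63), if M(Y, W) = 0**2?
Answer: 189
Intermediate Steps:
M(Y, W) = 0
M(1, 0) - 3*(-63) = 0 - 3*(-63) = 0 + 189 = 189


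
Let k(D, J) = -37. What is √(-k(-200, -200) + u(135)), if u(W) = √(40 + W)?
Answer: √(37 + 5*√7) ≈ 7.0872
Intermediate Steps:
√(-k(-200, -200) + u(135)) = √(-1*(-37) + √(40 + 135)) = √(37 + √175) = √(37 + 5*√7)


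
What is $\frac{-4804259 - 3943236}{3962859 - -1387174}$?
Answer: $- \frac{8747495}{5350033} \approx -1.635$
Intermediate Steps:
$\frac{-4804259 - 3943236}{3962859 - -1387174} = - \frac{8747495}{3962859 + 1387174} = - \frac{8747495}{5350033}$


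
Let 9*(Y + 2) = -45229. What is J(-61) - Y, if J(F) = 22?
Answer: 45445/9 ≈ 5049.4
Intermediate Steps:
Y = -45247/9 (Y = -2 + (1/9)*(-45229) = -2 - 45229/9 = -45247/9 ≈ -5027.4)
J(-61) - Y = 22 - 1*(-45247/9) = 22 + 45247/9 = 45445/9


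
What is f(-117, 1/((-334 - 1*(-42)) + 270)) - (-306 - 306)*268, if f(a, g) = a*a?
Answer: 177705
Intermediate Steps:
f(a, g) = a**2
f(-117, 1/((-334 - 1*(-42)) + 270)) - (-306 - 306)*268 = (-117)**2 - (-306 - 306)*268 = 13689 - (-612)*268 = 13689 - 1*(-164016) = 13689 + 164016 = 177705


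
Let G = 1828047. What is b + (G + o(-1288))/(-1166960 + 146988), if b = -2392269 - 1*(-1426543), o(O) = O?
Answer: -985015306431/1019972 ≈ -9.6573e+5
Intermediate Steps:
b = -965726 (b = -2392269 + 1426543 = -965726)
b + (G + o(-1288))/(-1166960 + 146988) = -965726 + (1828047 - 1288)/(-1166960 + 146988) = -965726 + 1826759/(-1019972) = -965726 + 1826759*(-1/1019972) = -965726 - 1826759/1019972 = -985015306431/1019972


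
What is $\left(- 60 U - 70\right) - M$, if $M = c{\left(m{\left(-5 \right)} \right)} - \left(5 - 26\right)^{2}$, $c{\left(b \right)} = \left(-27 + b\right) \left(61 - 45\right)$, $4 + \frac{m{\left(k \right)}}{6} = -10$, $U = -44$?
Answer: $4787$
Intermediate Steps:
$m{\left(k \right)} = -84$ ($m{\left(k \right)} = -24 + 6 \left(-10\right) = -24 - 60 = -84$)
$c{\left(b \right)} = -432 + 16 b$ ($c{\left(b \right)} = \left(-27 + b\right) 16 = -432 + 16 b$)
$M = -2217$ ($M = \left(-432 + 16 \left(-84\right)\right) - \left(5 - 26\right)^{2} = \left(-432 - 1344\right) - \left(-21\right)^{2} = -1776 - 441 = -2217$)
$\left(- 60 U - 70\right) - M = \left(\left(-60\right) \left(-44\right) - 70\right) - -2217 = \left(2640 - 70\right) + 2217 = 2570 + 2217 = 4787$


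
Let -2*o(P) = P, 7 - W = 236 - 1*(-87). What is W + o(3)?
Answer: -635/2 ≈ -317.50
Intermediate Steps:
W = -316 (W = 7 - (236 - 1*(-87)) = 7 - (236 + 87) = 7 - 1*323 = 7 - 323 = -316)
o(P) = -P/2
W + o(3) = -316 - ½*3 = -316 - 3/2 = -635/2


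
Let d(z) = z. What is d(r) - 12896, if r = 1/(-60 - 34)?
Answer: -1212225/94 ≈ -12896.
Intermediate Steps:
r = -1/94 (r = 1/(-94) = -1/94 ≈ -0.010638)
d(r) - 12896 = -1/94 - 12896 = -1212225/94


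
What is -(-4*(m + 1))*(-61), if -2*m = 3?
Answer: 122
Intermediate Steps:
m = -3/2 (m = -½*3 = -3/2 ≈ -1.5000)
-(-4*(m + 1))*(-61) = -(-4*(-3/2 + 1))*(-61) = -(-4*(-½))*(-61) = -2*(-61) = -1*(-122) = 122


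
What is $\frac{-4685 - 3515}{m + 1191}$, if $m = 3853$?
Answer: $- \frac{2050}{1261} \approx -1.6257$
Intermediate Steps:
$\frac{-4685 - 3515}{m + 1191} = \frac{-4685 - 3515}{3853 + 1191} = - \frac{8200}{5044} = \left(-8200\right) \frac{1}{5044} = - \frac{2050}{1261}$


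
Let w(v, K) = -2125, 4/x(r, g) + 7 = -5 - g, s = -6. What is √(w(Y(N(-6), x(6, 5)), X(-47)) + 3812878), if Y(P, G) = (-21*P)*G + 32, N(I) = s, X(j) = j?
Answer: 3*√423417 ≈ 1952.1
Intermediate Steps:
x(r, g) = 4/(-12 - g) (x(r, g) = 4/(-7 + (-5 - g)) = 4/(-12 - g))
N(I) = -6
Y(P, G) = 32 - 21*G*P (Y(P, G) = -21*G*P + 32 = 32 - 21*G*P)
√(w(Y(N(-6), x(6, 5)), X(-47)) + 3812878) = √(-2125 + 3812878) = √3810753 = 3*√423417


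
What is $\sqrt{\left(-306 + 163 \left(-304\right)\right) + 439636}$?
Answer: $\sqrt{389778} \approx 624.32$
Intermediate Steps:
$\sqrt{\left(-306 + 163 \left(-304\right)\right) + 439636} = \sqrt{\left(-306 - 49552\right) + 439636} = \sqrt{-49858 + 439636} = \sqrt{389778}$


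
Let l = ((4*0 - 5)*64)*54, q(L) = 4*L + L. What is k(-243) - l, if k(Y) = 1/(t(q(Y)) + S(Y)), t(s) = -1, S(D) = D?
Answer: 4216319/244 ≈ 17280.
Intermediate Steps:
q(L) = 5*L
k(Y) = 1/(-1 + Y)
l = -17280 (l = ((0 - 5)*64)*54 = -5*64*54 = -320*54 = -17280)
k(-243) - l = 1/(-1 - 243) - 1*(-17280) = 1/(-244) + 17280 = -1/244 + 17280 = 4216319/244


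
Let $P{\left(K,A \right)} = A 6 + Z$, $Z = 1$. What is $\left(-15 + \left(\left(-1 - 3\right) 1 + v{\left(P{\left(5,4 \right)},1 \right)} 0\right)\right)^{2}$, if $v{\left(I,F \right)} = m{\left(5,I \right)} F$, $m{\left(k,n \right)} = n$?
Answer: $361$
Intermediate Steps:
$P{\left(K,A \right)} = 1 + 6 A$ ($P{\left(K,A \right)} = A 6 + 1 = 6 A + 1 = 1 + 6 A$)
$v{\left(I,F \right)} = F I$ ($v{\left(I,F \right)} = I F = F I$)
$\left(-15 + \left(\left(-1 - 3\right) 1 + v{\left(P{\left(5,4 \right)},1 \right)} 0\right)\right)^{2} = \left(-15 + \left(\left(-1 - 3\right) 1 + 1 \left(1 + 6 \cdot 4\right) 0\right)\right)^{2} = \left(-15 - \left(4 - 1 \left(1 + 24\right) 0\right)\right)^{2} = \left(-15 - \left(4 - 1 \cdot 25 \cdot 0\right)\right)^{2} = \left(-15 + \left(-4 + 25 \cdot 0\right)\right)^{2} = \left(-15 + \left(-4 + 0\right)\right)^{2} = \left(-15 - 4\right)^{2} = \left(-19\right)^{2} = 361$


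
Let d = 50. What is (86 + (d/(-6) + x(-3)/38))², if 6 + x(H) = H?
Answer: 77915929/12996 ≈ 5995.4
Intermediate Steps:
x(H) = -6 + H
(86 + (d/(-6) + x(-3)/38))² = (86 + (50/(-6) + (-6 - 3)/38))² = (86 + (50*(-⅙) - 9*1/38))² = (86 + (-25/3 - 9/38))² = (86 - 977/114)² = (8827/114)² = 77915929/12996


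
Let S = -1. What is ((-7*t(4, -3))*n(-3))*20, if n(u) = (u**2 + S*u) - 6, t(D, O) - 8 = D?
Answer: -10080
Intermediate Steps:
t(D, O) = 8 + D
n(u) = -6 + u**2 - u (n(u) = (u**2 - u) - 6 = -6 + u**2 - u)
((-7*t(4, -3))*n(-3))*20 = ((-7*(8 + 4))*(-6 + (-3)**2 - 1*(-3)))*20 = ((-7*12)*(-6 + 9 + 3))*20 = -84*6*20 = -504*20 = -10080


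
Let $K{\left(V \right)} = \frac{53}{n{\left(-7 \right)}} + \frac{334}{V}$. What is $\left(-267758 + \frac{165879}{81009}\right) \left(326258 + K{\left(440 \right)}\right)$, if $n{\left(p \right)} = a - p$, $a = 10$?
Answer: $- \frac{2940815834380499013}{33663740} \approx -8.7359 \cdot 10^{10}$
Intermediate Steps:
$n{\left(p \right)} = 10 - p$
$K{\left(V \right)} = \frac{53}{17} + \frac{334}{V}$ ($K{\left(V \right)} = \frac{53}{10 - -7} + \frac{334}{V} = \frac{53}{10 + 7} + \frac{334}{V} = \frac{53}{17} + \frac{334}{V}$)
$\left(-267758 + \frac{165879}{81009}\right) \left(326258 + K{\left(440 \right)}\right) = \left(-267758 + \frac{165879}{81009}\right) \left(326258 + \left(\frac{53}{17} + \frac{334}{440}\right)\right) = \left(-267758 + 165879 \cdot \frac{1}{81009}\right) \left(326258 + \left(\frac{53}{17} + 334 \cdot \frac{1}{440}\right)\right) = \left(-267758 + \frac{18431}{9001}\right) \left(326258 + \left(\frac{53}{17} + \frac{167}{220}\right)\right) = - \frac{2410071327 \left(326258 + \frac{14499}{3740}\right)}{9001} = \left(- \frac{2410071327}{9001}\right) \frac{1220219419}{3740} = - \frac{2940815834380499013}{33663740}$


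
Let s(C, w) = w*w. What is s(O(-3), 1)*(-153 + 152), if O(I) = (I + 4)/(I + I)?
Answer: -1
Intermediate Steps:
O(I) = (4 + I)/(2*I) (O(I) = (4 + I)/((2*I)) = (4 + I)*(1/(2*I)) = (4 + I)/(2*I))
s(C, w) = w²
s(O(-3), 1)*(-153 + 152) = 1²*(-153 + 152) = 1*(-1) = -1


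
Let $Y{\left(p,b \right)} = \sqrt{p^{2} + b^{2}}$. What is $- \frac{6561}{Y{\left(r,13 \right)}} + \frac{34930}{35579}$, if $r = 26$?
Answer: $\frac{34930}{35579} - \frac{6561 \sqrt{5}}{65} \approx -224.72$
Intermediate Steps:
$Y{\left(p,b \right)} = \sqrt{b^{2} + p^{2}}$
$- \frac{6561}{Y{\left(r,13 \right)}} + \frac{34930}{35579} = - \frac{6561}{\sqrt{13^{2} + 26^{2}}} + \frac{34930}{35579} = - \frac{6561}{\sqrt{169 + 676}} + 34930 \cdot \frac{1}{35579} = - \frac{6561}{\sqrt{845}} + \frac{34930}{35579} = - \frac{6561}{13 \sqrt{5}} + \frac{34930}{35579} = - 6561 \frac{\sqrt{5}}{65} + \frac{34930}{35579} = - \frac{6561 \sqrt{5}}{65} + \frac{34930}{35579} = \frac{34930}{35579} - \frac{6561 \sqrt{5}}{65}$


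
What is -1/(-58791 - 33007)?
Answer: 1/91798 ≈ 1.0893e-5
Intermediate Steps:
-1/(-58791 - 33007) = -1/(-91798) = -1*(-1/91798) = 1/91798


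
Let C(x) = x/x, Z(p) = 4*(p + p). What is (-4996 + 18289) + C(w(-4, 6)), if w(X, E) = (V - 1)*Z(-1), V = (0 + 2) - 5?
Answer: 13294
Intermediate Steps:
V = -3 (V = 2 - 5 = -3)
Z(p) = 8*p (Z(p) = 4*(2*p) = 8*p)
w(X, E) = 32 (w(X, E) = (-3 - 1)*(8*(-1)) = -4*(-8) = 32)
C(x) = 1
(-4996 + 18289) + C(w(-4, 6)) = (-4996 + 18289) + 1 = 13293 + 1 = 13294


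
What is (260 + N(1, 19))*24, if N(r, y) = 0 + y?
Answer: 6696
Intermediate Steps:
N(r, y) = y
(260 + N(1, 19))*24 = (260 + 19)*24 = 279*24 = 6696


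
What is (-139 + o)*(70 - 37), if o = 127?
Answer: -396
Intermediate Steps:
(-139 + o)*(70 - 37) = (-139 + 127)*(70 - 37) = -12*33 = -396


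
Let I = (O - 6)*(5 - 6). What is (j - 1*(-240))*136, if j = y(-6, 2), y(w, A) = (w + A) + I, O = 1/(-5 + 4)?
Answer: 33048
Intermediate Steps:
O = -1 (O = 1/(-1) = -1)
I = 7 (I = (-1 - 6)*(5 - 6) = -7*(-1) = 7)
y(w, A) = 7 + A + w (y(w, A) = (w + A) + 7 = (A + w) + 7 = 7 + A + w)
j = 3 (j = 7 + 2 - 6 = 3)
(j - 1*(-240))*136 = (3 - 1*(-240))*136 = (3 + 240)*136 = 243*136 = 33048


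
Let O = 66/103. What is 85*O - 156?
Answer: -10458/103 ≈ -101.53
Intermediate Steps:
O = 66/103 (O = 66*(1/103) = 66/103 ≈ 0.64078)
85*O - 156 = 85*(66/103) - 156 = 5610/103 - 156 = -10458/103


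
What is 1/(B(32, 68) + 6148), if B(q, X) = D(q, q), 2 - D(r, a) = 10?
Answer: 1/6140 ≈ 0.00016287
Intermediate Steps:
D(r, a) = -8 (D(r, a) = 2 - 1*10 = 2 - 10 = -8)
B(q, X) = -8
1/(B(32, 68) + 6148) = 1/(-8 + 6148) = 1/6140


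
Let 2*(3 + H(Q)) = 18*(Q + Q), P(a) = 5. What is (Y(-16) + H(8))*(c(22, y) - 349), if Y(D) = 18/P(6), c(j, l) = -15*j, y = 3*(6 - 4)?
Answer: -490917/5 ≈ -98183.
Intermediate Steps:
y = 6 (y = 3*2 = 6)
Y(D) = 18/5
H(Q) = -3 + 18*Q (H(Q) = -3 + (18*(Q + Q))/2 = -3 + (18*(2*Q))/2 = -3 + (36*Q)/2 = -3 + 18*Q)
(Y(-16) + H(8))*(c(22, y) - 349) = (18/5 + (-3 + 18*8))*(-15*22 - 349) = (18/5 + (-3 + 144))*(-330 - 349) = (18/5 + 141)*(-679) = (723/5)*(-679) = -490917/5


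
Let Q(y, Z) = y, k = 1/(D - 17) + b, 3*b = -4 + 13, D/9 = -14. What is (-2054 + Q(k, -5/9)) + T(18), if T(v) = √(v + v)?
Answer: -292436/143 ≈ -2045.0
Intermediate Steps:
D = -126 (D = 9*(-14) = -126)
b = 3 (b = (-4 + 13)/3 = (⅓)*9 = 3)
T(v) = √2*√v (T(v) = √(2*v) = √2*√v)
k = 428/143 (k = 1/(-126 - 17) + 3 = 1/(-143) + 3 = -1/143 + 3 = 428/143 ≈ 2.9930)
(-2054 + Q(k, -5/9)) + T(18) = (-2054 + 428/143) + √2*√18 = -293294/143 + √2*(3*√2) = -293294/143 + 6 = -292436/143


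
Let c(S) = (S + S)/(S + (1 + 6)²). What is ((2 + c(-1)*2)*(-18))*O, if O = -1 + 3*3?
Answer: -276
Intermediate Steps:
c(S) = 2*S/(49 + S) (c(S) = (2*S)/(S + 7²) = (2*S)/(S + 49) = (2*S)/(49 + S) = 2*S/(49 + S))
O = 8 (O = -1 + 9 = 8)
((2 + c(-1)*2)*(-18))*O = ((2 + (2*(-1)/(49 - 1))*2)*(-18))*8 = ((2 + (2*(-1)/48)*2)*(-18))*8 = ((2 + (2*(-1)*(1/48))*2)*(-18))*8 = ((2 - 1/24*2)*(-18))*8 = ((2 - 1/12)*(-18))*8 = ((23/12)*(-18))*8 = -69/2*8 = -276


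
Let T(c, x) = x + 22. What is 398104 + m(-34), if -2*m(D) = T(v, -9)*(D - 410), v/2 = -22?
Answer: 400990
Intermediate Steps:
v = -44 (v = 2*(-22) = -44)
T(c, x) = 22 + x
m(D) = 2665 - 13*D/2 (m(D) = -(22 - 9)*(D - 410)/2 = -13*(-410 + D)/2 = -(-5330 + 13*D)/2 = 2665 - 13*D/2)
398104 + m(-34) = 398104 + (2665 - 13/2*(-34)) = 398104 + (2665 + 221) = 398104 + 2886 = 400990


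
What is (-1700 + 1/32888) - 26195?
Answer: -917410759/32888 ≈ -27895.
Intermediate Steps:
(-1700 + 1/32888) - 26195 = -55909599/32888 - 26195 = -917410759/32888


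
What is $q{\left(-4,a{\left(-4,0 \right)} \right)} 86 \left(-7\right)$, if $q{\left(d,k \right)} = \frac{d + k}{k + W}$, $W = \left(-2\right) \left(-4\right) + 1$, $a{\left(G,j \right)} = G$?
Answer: $\frac{4816}{5} \approx 963.2$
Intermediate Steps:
$W = 9$ ($W = 8 + 1 = 9$)
$q{\left(d,k \right)} = \frac{d + k}{9 + k}$ ($q{\left(d,k \right)} = \frac{d + k}{k + 9} = \frac{d + k}{9 + k}$)
$q{\left(-4,a{\left(-4,0 \right)} \right)} 86 \left(-7\right) = \frac{-4 - 4}{9 - 4} \cdot 86 \left(-7\right) = \frac{1}{5} \left(-8\right) 86 \left(-7\right) = \left(- \frac{8}{5}\right) 86 \left(-7\right) = \left(- \frac{688}{5}\right) \left(-7\right) = \frac{4816}{5}$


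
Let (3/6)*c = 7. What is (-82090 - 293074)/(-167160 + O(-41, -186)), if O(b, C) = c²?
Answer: 93791/41741 ≈ 2.2470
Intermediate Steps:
c = 14 (c = 2*7 = 14)
O(b, C) = 196 (O(b, C) = 14² = 196)
(-82090 - 293074)/(-167160 + O(-41, -186)) = (-82090 - 293074)/(-167160 + 196) = -375164/(-166964) = -375164*(-1/166964) = 93791/41741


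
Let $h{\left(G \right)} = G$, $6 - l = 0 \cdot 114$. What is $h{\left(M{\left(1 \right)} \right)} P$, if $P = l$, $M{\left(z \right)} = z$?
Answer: $6$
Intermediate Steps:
$l = 6$ ($l = 6 - 0 \cdot 114 = 6 - 0 = 6 + 0 = 6$)
$P = 6$
$h{\left(M{\left(1 \right)} \right)} P = 1 \cdot 6 = 6$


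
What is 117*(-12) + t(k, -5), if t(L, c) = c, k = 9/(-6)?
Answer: -1409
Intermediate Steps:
k = -3/2 (k = 9*(-⅙) = -3/2 ≈ -1.5000)
117*(-12) + t(k, -5) = 117*(-12) - 5 = -1404 - 5 = -1409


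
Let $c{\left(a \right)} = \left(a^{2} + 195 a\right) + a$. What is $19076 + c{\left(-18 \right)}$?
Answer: $15872$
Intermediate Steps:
$c{\left(a \right)} = a^{2} + 196 a$
$19076 + c{\left(-18 \right)} = 19076 - 18 \left(196 - 18\right) = 19076 - 3204 = 15872$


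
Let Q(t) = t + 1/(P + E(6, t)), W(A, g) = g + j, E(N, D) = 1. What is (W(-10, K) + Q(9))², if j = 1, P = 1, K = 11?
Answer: 1849/4 ≈ 462.25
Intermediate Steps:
W(A, g) = 1 + g (W(A, g) = g + 1 = 1 + g)
Q(t) = ½ + t (Q(t) = t + 1/(1 + 1) = t + 1/2 = t + ½ = ½ + t)
(W(-10, K) + Q(9))² = ((1 + 11) + (½ + 9))² = (12 + 19/2)² = (43/2)² = 1849/4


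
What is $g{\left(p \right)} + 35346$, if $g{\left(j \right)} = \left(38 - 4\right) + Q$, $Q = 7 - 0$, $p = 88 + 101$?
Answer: $35387$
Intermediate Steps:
$p = 189$
$Q = 7$ ($Q = 7 + 0 = 7$)
$g{\left(j \right)} = 41$ ($g{\left(j \right)} = \left(38 - 4\right) + 7 = 34 + 7 = 41$)
$g{\left(p \right)} + 35346 = 41 + 35346 = 35387$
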